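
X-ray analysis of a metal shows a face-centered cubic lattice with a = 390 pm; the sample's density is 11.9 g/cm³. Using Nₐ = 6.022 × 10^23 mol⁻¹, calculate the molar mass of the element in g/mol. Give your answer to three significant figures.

An FCC cell has Z = 4 atoms; a = 3.900 × 10^-8 cm.
M = ρ·N_A·a³/Z = 11.9 × 6.022 × 10²³ × 5.932 × 10^-23 / 4 = 106 g/mol.

106 g/mol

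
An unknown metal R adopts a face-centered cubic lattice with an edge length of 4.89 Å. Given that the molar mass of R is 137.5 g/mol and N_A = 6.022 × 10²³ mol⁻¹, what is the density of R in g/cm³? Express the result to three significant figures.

An FCC unit cell contains Z = 4 atoms.
Cell volume: a³ = (4.89 Å)³ = (4.890 × 10^-8 cm)³ = 1.169 × 10^-22 cm³.
ρ = Z·M/(N_A·a³) = 4 × 137.5 / (6.022 × 10²³ × 1.169 × 10^-22) = 7.811 g/cm³.

7.81 g/cm³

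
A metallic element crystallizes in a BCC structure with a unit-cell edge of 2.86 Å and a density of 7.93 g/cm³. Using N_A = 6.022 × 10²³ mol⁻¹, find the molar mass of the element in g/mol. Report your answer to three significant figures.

55.9 g/mol

A BCC cell has Z = 2 atoms; a = 2.860 × 10^-8 cm.
M = ρ·N_A·a³/Z = 7.93 × 6.022 × 10²³ × 2.339 × 10^-23 / 2 = 55.9 g/mol.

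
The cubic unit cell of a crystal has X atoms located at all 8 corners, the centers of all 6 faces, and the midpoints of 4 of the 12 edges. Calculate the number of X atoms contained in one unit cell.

5

Corner atoms are shared by 8 cells (1/8 each), face atoms by 2 (1/2 each), edge atoms by 4 (1/4 each).
Net atoms = 8 × 1/8 + 6 × 1/2 + 4 × 1/4 = 1 + 3 + 1 = 5.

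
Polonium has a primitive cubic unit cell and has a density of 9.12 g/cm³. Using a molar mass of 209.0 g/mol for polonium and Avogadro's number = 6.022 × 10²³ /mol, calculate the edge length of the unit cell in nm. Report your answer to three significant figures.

0.336 nm

With Z = 1 atom per simple cubic cell, a³ = Z·M/(N_A·ρ) = 1 × 209.0 / (6.022 × 10²³ × 9.120 g/cm³) = 3.805 × 10^-23 cm³.
a = (3.805 × 10^-23)^(1/3) = 3.364 × 10^-8 cm = 0.336 nm.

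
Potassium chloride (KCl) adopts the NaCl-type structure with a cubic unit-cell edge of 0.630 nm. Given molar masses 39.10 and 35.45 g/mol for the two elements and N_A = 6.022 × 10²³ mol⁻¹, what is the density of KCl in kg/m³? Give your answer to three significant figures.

1980 kg/m³

The NaCl-type structure contains Z = 4 formula units per cell; M(KCl) = 39.10 + 35.45 = 74.55 g/mol.
a³ = (6.300 × 10^-8 cm)³ = 2.500 × 10^-22 cm³.
ρ = 4 × 74.55 / (6.022 × 10²³ × 2.500 × 10^-22) = 1.980 g/cm³ = 1980 kg/m³.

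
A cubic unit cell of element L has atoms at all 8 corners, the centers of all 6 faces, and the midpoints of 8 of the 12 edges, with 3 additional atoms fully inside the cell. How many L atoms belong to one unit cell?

9

Corner atoms are shared by 8 cells (1/8 each), face atoms by 2 (1/2 each), edge atoms by 4 (1/4 each), interior atoms are unshared.
Net atoms = 8 × 1/8 + 6 × 1/2 + 8 × 1/4 + 3 = 1 + 3 + 2 + 3 = 9.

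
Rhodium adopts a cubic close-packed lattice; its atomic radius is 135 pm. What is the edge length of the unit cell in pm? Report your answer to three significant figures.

In an FCC lattice, atoms touch along the face diagonal, so √2·a = 4r.
a = 4r/√2 = 4 × 135 / 1.4142 = 382 pm.

382 pm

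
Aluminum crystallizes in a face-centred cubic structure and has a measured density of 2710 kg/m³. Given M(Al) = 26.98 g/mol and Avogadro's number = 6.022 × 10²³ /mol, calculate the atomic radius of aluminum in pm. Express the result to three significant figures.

For an FCC cell (Z = 4), a³ = Z·M/(N_A·ρ) = 4 × 26.98 / (6.022 × 10²³ × 2.710) = 6.613 × 10^-23 cm³, so a = 4.044 × 10^-8 cm = 404.4 pm.
Atoms touch along the face diagonal, so √2·a = 4r, so r = 0.3536 × a = 143 pm.

143 pm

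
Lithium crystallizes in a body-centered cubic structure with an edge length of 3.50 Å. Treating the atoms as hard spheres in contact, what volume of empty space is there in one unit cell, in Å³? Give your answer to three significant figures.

In a BCC lattice atoms touch along the body diagonal, so √3·a = 4r, so r = 0.4330a = 1.516 Å.
V_cell = a³ = 42.88 Å³; V_atoms = 2 × (4/3)πr³ = 29.16 Å³.
Empty space = 42.88 − 29.16 = 13.7 Å³.

13.7 Å³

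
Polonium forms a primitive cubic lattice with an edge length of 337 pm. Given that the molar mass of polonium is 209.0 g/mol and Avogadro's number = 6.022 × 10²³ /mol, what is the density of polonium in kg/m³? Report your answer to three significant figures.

9070 kg/m³

A simple cubic unit cell contains Z = 1 atom.
Cell volume: a³ = (337 pm)³ = (3.370 × 10^-8 cm)³ = 3.827 × 10^-23 cm³.
ρ = Z·M/(N_A·a³) = 1 × 209.0 / (6.022 × 10²³ × 3.827 × 10^-23) = 9.068 g/cm³ = 9070 kg/m³.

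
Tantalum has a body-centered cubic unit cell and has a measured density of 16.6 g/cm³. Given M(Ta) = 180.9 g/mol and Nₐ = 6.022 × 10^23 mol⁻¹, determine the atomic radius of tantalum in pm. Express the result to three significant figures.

For a BCC cell (Z = 2), a³ = Z·M/(N_A·ρ) = 2 × 180.9 / (6.022 × 10²³ × 16.60) = 3.619 × 10^-23 cm³, so a = 3.308 × 10^-8 cm = 330.8 pm.
Atoms touch along the body diagonal, so √3·a = 4r, so r = 0.4330 × a = 143 pm.

143 pm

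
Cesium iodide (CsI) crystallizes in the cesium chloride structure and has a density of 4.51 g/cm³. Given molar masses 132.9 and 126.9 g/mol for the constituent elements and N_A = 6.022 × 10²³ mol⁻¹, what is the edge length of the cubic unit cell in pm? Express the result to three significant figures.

M(CsI) = 259.8 g/mol; Z = 1 formula unit per cell.
a³ = Z·M/(N_A·ρ) = 1 × 259.8 / (6.022 × 10²³ × 4.51) = 9.566 × 10^-23 cm³, so a = 4.573 × 10^-8 cm = 457 pm.

457 pm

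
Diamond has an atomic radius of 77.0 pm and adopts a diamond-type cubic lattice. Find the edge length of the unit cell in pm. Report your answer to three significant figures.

In a diamond cubic lattice, nearest neighbors lie along the body diagonal with √3·a = 8r.
a = 8r/√3 = 8 × 77.0 / 1.7321 = 356 pm.

356 pm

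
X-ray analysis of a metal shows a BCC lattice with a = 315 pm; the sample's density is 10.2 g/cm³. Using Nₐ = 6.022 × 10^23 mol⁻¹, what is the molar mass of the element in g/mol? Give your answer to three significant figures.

A BCC cell has Z = 2 atoms; a = 3.150 × 10^-8 cm.
M = ρ·N_A·a³/Z = 10.2 × 6.022 × 10²³ × 3.126 × 10^-23 / 2 = 96.0 g/mol.

96.0 g/mol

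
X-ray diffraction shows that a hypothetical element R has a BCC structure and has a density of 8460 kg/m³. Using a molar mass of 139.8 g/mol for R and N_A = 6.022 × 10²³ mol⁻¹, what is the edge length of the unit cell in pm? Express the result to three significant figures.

380 pm

With Z = 2 atoms per BCC cell, a³ = Z·M/(N_A·ρ) = 2 × 139.8 / (6.022 × 10²³ × 8.460 g/cm³) = 5.488 × 10^-23 cm³.
a = (5.488 × 10^-23)^(1/3) = 3.800 × 10^-8 cm = 380 pm.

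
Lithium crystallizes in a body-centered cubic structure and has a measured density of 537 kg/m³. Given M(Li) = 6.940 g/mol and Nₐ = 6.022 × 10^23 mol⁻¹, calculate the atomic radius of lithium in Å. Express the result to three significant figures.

For a BCC cell (Z = 2), a³ = Z·M/(N_A·ρ) = 2 × 6.940 / (6.022 × 10²³ × 0.5370) = 4.292 × 10^-23 cm³, so a = 3.501 × 10^-8 cm = 3.501 Å.
Atoms touch along the body diagonal, so √3·a = 4r, so r = 0.4330 × a = 1.52 Å.

1.52 Å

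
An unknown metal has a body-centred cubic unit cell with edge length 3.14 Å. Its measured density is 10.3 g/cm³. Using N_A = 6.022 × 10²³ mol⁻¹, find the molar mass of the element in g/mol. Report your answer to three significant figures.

96.0 g/mol

A BCC cell has Z = 2 atoms; a = 3.140 × 10^-8 cm.
M = ρ·N_A·a³/Z = 10.3 × 6.022 × 10²³ × 3.096 × 10^-23 / 2 = 96.0 g/mol.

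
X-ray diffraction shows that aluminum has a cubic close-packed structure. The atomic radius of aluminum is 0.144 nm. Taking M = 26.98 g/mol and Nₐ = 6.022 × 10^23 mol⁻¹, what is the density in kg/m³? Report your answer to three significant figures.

In an FCC lattice, atoms touch along the face diagonal, so √2·a = 4r, giving a = 0.4073 nm = 4.073 × 10^-8 cm.
With Z = 4, ρ = Z·M/(N_A·a³) = 4 × 26.98 / (6.022 × 10²³ × 6.757 × 10^-23) = 2.652 g/cm³ = 2650 kg/m³.

2650 kg/m³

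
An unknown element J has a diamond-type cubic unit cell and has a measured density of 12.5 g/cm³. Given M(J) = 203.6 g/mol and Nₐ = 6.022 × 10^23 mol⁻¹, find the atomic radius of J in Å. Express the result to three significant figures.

1.30 Å

For a diamond cubic cell (Z = 8), a³ = Z·M/(N_A·ρ) = 8 × 203.6 / (6.022 × 10²³ × 12.50) = 2.164 × 10^-22 cm³, so a = 6.004 × 10^-8 cm = 6.004 Å.
Nearest neighbors lie along the body diagonal with √3·a = 8r, so r = 0.2165 × a = 1.30 Å.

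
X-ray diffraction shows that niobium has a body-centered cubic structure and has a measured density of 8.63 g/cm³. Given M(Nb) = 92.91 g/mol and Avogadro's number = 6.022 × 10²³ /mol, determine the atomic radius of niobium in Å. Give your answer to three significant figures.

For a BCC cell (Z = 2), a³ = Z·M/(N_A·ρ) = 2 × 92.91 / (6.022 × 10²³ × 8.630) = 3.576 × 10^-23 cm³, so a = 3.294 × 10^-8 cm = 3.294 Å.
Atoms touch along the body diagonal, so √3·a = 4r, so r = 0.4330 × a = 1.43 Å.

1.43 Å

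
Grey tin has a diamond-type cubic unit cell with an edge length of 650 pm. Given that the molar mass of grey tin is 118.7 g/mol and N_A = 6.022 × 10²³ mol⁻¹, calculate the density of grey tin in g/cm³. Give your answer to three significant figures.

A diamond cubic unit cell contains Z = 8 atoms.
Cell volume: a³ = (650 pm)³ = (6.500 × 10^-8 cm)³ = 2.746 × 10^-22 cm³.
ρ = Z·M/(N_A·a³) = 8 × 118.7 / (6.022 × 10²³ × 2.746 × 10^-22) = 5.742 g/cm³.

5.74 g/cm³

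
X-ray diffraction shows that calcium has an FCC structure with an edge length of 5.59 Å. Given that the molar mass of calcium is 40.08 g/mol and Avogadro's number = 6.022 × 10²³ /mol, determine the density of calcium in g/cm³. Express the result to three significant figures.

An FCC unit cell contains Z = 4 atoms.
Cell volume: a³ = (5.59 Å)³ = (5.590 × 10^-8 cm)³ = 1.747 × 10^-22 cm³.
ρ = Z·M/(N_A·a³) = 4 × 40.08 / (6.022 × 10²³ × 1.747 × 10^-22) = 1.524 g/cm³.

1.52 g/cm³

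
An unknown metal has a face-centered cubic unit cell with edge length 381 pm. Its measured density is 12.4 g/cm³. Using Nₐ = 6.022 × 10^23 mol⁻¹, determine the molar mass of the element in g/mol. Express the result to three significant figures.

103 g/mol

An FCC cell has Z = 4 atoms; a = 3.810 × 10^-8 cm.
M = ρ·N_A·a³/Z = 12.4 × 6.022 × 10²³ × 5.531 × 10^-23 / 4 = 103 g/mol.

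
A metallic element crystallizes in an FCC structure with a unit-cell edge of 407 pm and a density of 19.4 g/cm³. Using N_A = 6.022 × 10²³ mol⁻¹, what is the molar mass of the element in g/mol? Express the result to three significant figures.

An FCC cell has Z = 4 atoms; a = 4.070 × 10^-8 cm.
M = ρ·N_A·a³/Z = 19.4 × 6.022 × 10²³ × 6.742 × 10^-23 / 4 = 197 g/mol.

197 g/mol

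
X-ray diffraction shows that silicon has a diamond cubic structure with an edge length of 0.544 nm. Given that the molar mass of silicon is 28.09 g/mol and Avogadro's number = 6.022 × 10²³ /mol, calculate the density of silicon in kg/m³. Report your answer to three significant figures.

A diamond cubic unit cell contains Z = 8 atoms.
Cell volume: a³ = (0.544 nm)³ = (5.440 × 10^-8 cm)³ = 1.610 × 10^-22 cm³.
ρ = Z·M/(N_A·a³) = 8 × 28.09 / (6.022 × 10²³ × 1.610 × 10^-22) = 2.318 g/cm³ = 2320 kg/m³.

2320 kg/m³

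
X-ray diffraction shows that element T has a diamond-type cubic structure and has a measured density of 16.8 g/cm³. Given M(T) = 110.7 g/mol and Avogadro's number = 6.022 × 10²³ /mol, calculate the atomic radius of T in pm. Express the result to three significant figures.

96.1 pm

For a diamond cubic cell (Z = 8), a³ = Z·M/(N_A·ρ) = 8 × 110.7 / (6.022 × 10²³ × 16.80) = 8.754 × 10^-23 cm³, so a = 4.440 × 10^-8 cm = 444.0 pm.
Nearest neighbors lie along the body diagonal with √3·a = 8r, so r = 0.2165 × a = 96.1 pm.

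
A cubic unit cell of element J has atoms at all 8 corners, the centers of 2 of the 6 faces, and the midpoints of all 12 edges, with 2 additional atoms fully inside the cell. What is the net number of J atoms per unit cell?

Corner atoms are shared by 8 cells (1/8 each), face atoms by 2 (1/2 each), edge atoms by 4 (1/4 each), interior atoms are unshared.
Net atoms = 8 × 1/8 + 2 × 1/2 + 12 × 1/4 + 2 = 1 + 1 + 3 + 2 = 7.

7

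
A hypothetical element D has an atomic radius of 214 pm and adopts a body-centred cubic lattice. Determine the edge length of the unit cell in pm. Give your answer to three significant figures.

In a BCC lattice, atoms touch along the body diagonal, so √3·a = 4r.
a = 4r/√3 = 4 × 214 / 1.7321 = 494 pm.

494 pm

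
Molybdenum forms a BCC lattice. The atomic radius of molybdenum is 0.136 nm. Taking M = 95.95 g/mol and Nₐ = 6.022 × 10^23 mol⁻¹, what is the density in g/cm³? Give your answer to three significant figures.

10.3 g/cm³

In a BCC lattice, atoms touch along the body diagonal, so √3·a = 4r, giving a = 0.3141 nm = 3.141 × 10^-8 cm.
With Z = 2, ρ = Z·M/(N_A·a³) = 2 × 95.95 / (6.022 × 10²³ × 3.098 × 10^-23) = 10.29 g/cm³.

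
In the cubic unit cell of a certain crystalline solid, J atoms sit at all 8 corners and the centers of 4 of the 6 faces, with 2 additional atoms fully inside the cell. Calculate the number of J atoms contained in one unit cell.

Corner atoms are shared by 8 cells (1/8 each), face atoms by 2 (1/2 each), interior atoms are unshared.
Net atoms = 8 × 1/8 + 4 × 1/2 + 2 = 1 + 2 + 2 = 5.

5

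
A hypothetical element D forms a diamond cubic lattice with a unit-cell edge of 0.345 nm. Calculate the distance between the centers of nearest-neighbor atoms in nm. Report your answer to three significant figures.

0.149 nm

In a diamond cubic structure, nearest neighbors lie along the body diagonal with √3·a = 8r; the nearest-neighbor distance equals 2r = 0.4330·a.
d = 0.4330 × 0.345 = 0.149 nm.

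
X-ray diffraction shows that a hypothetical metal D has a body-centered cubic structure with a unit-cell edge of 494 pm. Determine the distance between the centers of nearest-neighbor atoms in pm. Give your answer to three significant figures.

428 pm

In a BCC structure, atoms touch along the body diagonal, so √3·a = 4r; the nearest-neighbor distance equals 2r = 0.8660·a.
d = 0.8660 × 494 = 428 pm.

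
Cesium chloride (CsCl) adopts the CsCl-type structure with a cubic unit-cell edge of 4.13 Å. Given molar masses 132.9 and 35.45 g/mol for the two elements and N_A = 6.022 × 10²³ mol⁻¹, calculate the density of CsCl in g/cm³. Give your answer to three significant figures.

3.97 g/cm³

The CsCl-type structure contains Z = 1 formula unit per cell; M(CsCl) = 132.9 + 35.45 = 168.35 g/mol.
a³ = (4.130 × 10^-8 cm)³ = 7.044 × 10^-23 cm³.
ρ = 1 × 168.35 / (6.022 × 10²³ × 7.044 × 10^-23) = 3.968 g/cm³.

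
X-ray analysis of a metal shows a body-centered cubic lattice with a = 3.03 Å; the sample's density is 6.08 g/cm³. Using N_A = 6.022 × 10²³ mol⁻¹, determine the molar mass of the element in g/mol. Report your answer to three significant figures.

50.9 g/mol

A BCC cell has Z = 2 atoms; a = 3.030 × 10^-8 cm.
M = ρ·N_A·a³/Z = 6.08 × 6.022 × 10²³ × 2.782 × 10^-23 / 2 = 50.9 g/mol.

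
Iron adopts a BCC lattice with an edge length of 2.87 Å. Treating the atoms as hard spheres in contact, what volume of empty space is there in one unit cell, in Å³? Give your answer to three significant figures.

7.56 Å³

In a BCC lattice atoms touch along the body diagonal, so √3·a = 4r, so r = 0.4330a = 1.243 Å.
V_cell = a³ = 23.64 Å³; V_atoms = 2 × (4/3)πr³ = 16.08 Å³.
Empty space = 23.64 − 16.08 = 7.56 Å³.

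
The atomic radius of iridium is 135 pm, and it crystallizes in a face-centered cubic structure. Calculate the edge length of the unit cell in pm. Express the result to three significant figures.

In an FCC lattice, atoms touch along the face diagonal, so √2·a = 4r.
a = 4r/√2 = 4 × 135 / 1.4142 = 382 pm.

382 pm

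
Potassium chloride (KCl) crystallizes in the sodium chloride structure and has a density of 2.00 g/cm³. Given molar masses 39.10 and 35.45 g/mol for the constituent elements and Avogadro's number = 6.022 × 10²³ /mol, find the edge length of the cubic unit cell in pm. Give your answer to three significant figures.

M(KCl) = 74.55 g/mol; Z = 4 formula units per cell.
a³ = Z·M/(N_A·ρ) = 4 × 74.55 / (6.022 × 10²³ × 2.00) = 2.476 × 10^-22 cm³, so a = 6.279 × 10^-8 cm = 628 pm.

628 pm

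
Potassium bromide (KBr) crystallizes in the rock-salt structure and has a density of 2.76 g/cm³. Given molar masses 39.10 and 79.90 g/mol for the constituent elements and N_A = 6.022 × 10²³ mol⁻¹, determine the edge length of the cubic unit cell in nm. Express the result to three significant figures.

0.659 nm

M(KBr) = 119.0 g/mol; Z = 4 formula units per cell.
a³ = Z·M/(N_A·ρ) = 4 × 119.0 / (6.022 × 10²³ × 2.76) = 2.864 × 10^-22 cm³, so a = 6.592 × 10^-8 cm = 0.659 nm.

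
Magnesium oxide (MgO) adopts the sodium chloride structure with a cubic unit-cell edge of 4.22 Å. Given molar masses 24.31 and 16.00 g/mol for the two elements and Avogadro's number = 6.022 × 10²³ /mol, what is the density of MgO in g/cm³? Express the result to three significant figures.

3.56 g/cm³

The sodium chloride structure contains Z = 4 formula units per cell; M(MgO) = 24.31 + 16.00 = 40.31 g/mol.
a³ = (4.220 × 10^-8 cm)³ = 7.515 × 10^-23 cm³.
ρ = 4 × 40.31 / (6.022 × 10²³ × 7.515 × 10^-23) = 3.563 g/cm³.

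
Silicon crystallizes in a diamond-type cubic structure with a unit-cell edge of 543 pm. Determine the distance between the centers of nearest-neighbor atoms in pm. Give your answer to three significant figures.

In a diamond cubic structure, nearest neighbors lie along the body diagonal with √3·a = 8r; the nearest-neighbor distance equals 2r = 0.4330·a.
d = 0.4330 × 543 = 235 pm.

235 pm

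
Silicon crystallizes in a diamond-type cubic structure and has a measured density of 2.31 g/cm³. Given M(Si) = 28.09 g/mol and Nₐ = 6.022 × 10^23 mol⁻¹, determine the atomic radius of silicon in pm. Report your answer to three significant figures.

For a diamond cubic cell (Z = 8), a³ = Z·M/(N_A·ρ) = 8 × 28.09 / (6.022 × 10²³ × 2.310) = 1.615 × 10^-22 cm³, so a = 5.446 × 10^-8 cm = 544.6 pm.
Nearest neighbors lie along the body diagonal with √3·a = 8r, so r = 0.2165 × a = 118 pm.

118 pm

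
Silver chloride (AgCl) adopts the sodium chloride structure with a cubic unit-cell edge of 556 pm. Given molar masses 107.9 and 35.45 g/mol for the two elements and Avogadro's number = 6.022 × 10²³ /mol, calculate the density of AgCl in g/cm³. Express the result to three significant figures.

The sodium chloride structure contains Z = 4 formula units per cell; M(AgCl) = 107.9 + 35.45 = 143.35 g/mol.
a³ = (5.560 × 10^-8 cm)³ = 1.719 × 10^-22 cm³.
ρ = 4 × 143.35 / (6.022 × 10²³ × 1.719 × 10^-22) = 5.540 g/cm³.

5.54 g/cm³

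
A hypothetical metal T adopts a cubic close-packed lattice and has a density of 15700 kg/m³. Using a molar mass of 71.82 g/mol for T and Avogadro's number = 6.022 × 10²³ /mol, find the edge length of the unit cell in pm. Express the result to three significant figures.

With Z = 4 atoms per FCC cell, a³ = Z·M/(N_A·ρ) = 4 × 71.82 / (6.022 × 10²³ × 15.70 g/cm³) = 3.039 × 10^-23 cm³.
a = (3.039 × 10^-23)^(1/3) = 3.120 × 10^-8 cm = 312 pm.

312 pm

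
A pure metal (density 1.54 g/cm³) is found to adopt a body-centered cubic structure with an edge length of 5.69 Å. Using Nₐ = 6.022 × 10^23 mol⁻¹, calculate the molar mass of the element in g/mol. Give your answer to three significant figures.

85.4 g/mol

A BCC cell has Z = 2 atoms; a = 5.690 × 10^-8 cm.
M = ρ·N_A·a³/Z = 1.54 × 6.022 × 10²³ × 1.842 × 10^-22 / 2 = 85.4 g/mol.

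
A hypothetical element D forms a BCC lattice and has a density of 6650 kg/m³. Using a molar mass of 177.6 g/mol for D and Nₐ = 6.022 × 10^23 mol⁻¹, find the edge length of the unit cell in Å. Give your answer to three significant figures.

With Z = 2 atoms per BCC cell, a³ = Z·M/(N_A·ρ) = 2 × 177.6 / (6.022 × 10²³ × 6.650 g/cm³) = 8.870 × 10^-23 cm³.
a = (8.870 × 10^-23)^(1/3) = 4.460 × 10^-8 cm = 4.46 Å.

4.46 Å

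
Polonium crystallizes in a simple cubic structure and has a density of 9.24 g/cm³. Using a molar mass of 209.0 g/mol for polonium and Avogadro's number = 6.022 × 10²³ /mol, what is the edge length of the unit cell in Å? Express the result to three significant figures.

3.35 Å

With Z = 1 atom per simple cubic cell, a³ = Z·M/(N_A·ρ) = 1 × 209.0 / (6.022 × 10²³ × 9.240 g/cm³) = 3.756 × 10^-23 cm³.
a = (3.756 × 10^-23)^(1/3) = 3.349 × 10^-8 cm = 3.35 Å.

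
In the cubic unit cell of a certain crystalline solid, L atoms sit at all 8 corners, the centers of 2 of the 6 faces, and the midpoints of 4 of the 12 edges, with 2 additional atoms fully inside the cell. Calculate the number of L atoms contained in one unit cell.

5

Corner atoms are shared by 8 cells (1/8 each), face atoms by 2 (1/2 each), edge atoms by 4 (1/4 each), interior atoms are unshared.
Net atoms = 8 × 1/8 + 2 × 1/2 + 4 × 1/4 + 2 = 1 + 1 + 1 + 2 = 5.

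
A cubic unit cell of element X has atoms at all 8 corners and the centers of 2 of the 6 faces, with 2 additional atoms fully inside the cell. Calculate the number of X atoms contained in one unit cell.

Corner atoms are shared by 8 cells (1/8 each), face atoms by 2 (1/2 each), interior atoms are unshared.
Net atoms = 8 × 1/8 + 2 × 1/2 + 2 = 1 + 1 + 2 = 4.

4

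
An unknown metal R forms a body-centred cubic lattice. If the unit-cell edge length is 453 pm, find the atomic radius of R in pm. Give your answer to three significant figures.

In a BCC lattice, atoms touch along the body diagonal, so √3·a = 4r.
r = √3·a/4 = 1.7321 × 453 / 4 = 196 pm.

196 pm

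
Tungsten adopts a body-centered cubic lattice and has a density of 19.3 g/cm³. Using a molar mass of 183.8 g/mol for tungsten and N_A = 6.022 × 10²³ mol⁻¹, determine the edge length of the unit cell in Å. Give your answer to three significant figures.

3.16 Å

With Z = 2 atoms per BCC cell, a³ = Z·M/(N_A·ρ) = 2 × 183.8 / (6.022 × 10²³ × 19.30 g/cm³) = 3.163 × 10^-23 cm³.
a = (3.163 × 10^-23)^(1/3) = 3.162 × 10^-8 cm = 3.16 Å.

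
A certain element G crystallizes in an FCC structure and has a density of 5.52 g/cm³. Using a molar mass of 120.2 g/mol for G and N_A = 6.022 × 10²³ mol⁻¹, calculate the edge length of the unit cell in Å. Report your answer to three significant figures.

5.25 Å

With Z = 4 atoms per FCC cell, a³ = Z·M/(N_A·ρ) = 4 × 120.2 / (6.022 × 10²³ × 5.520 g/cm³) = 1.446 × 10^-22 cm³.
a = (1.446 × 10^-22)^(1/3) = 5.249 × 10^-8 cm = 5.25 Å.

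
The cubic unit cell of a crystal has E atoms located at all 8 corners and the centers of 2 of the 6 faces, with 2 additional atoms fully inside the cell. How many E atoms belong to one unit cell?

4

Corner atoms are shared by 8 cells (1/8 each), face atoms by 2 (1/2 each), interior atoms are unshared.
Net atoms = 8 × 1/8 + 2 × 1/2 + 2 = 1 + 1 + 2 = 4.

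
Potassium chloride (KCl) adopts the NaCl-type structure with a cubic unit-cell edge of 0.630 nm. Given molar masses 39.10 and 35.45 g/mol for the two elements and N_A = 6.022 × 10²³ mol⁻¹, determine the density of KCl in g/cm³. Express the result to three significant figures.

1.98 g/cm³

The NaCl-type structure contains Z = 4 formula units per cell; M(KCl) = 39.10 + 35.45 = 74.55 g/mol.
a³ = (6.300 × 10^-8 cm)³ = 2.500 × 10^-22 cm³.
ρ = 4 × 74.55 / (6.022 × 10²³ × 2.500 × 10^-22) = 1.980 g/cm³.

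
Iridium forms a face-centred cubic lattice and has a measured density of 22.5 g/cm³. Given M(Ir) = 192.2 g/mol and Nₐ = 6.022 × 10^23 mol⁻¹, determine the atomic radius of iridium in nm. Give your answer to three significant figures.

0.136 nm

For an FCC cell (Z = 4), a³ = Z·M/(N_A·ρ) = 4 × 192.2 / (6.022 × 10²³ × 22.50) = 5.674 × 10^-23 cm³, so a = 3.843 × 10^-8 cm = 0.3843 nm.
Atoms touch along the face diagonal, so √2·a = 4r, so r = 0.3536 × a = 0.136 nm.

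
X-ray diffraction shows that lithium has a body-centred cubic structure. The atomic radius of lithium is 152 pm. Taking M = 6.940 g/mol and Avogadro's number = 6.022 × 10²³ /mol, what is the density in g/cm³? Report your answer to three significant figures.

0.533 g/cm³

In a BCC lattice, atoms touch along the body diagonal, so √3·a = 4r, giving a = 351.0 pm = 3.510 × 10^-8 cm.
With Z = 2, ρ = Z·M/(N_A·a³) = 2 × 6.940 / (6.022 × 10²³ × 4.325 × 10^-23) = 0.5329 g/cm³.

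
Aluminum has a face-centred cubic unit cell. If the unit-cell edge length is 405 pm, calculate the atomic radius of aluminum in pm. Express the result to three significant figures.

In an FCC lattice, atoms touch along the face diagonal, so √2·a = 4r.
r = √2·a/4 = 1.4142 × 405 / 4 = 143 pm.

143 pm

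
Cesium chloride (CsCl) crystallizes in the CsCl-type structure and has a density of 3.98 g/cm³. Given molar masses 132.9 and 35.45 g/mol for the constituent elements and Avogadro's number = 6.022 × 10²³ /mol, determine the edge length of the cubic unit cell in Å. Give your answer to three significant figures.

M(CsCl) = 168.35 g/mol; Z = 1 formula unit per cell.
a³ = Z·M/(N_A·ρ) = 1 × 168.35 / (6.022 × 10²³ × 3.98) = 7.024 × 10^-23 cm³, so a = 4.126 × 10^-8 cm = 4.13 Å.

4.13 Å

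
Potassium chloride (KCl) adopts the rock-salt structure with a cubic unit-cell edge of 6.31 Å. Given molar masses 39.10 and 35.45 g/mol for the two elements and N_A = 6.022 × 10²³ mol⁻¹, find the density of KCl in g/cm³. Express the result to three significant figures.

1.97 g/cm³

The rock-salt structure contains Z = 4 formula units per cell; M(KCl) = 39.10 + 35.45 = 74.55 g/mol.
a³ = (6.310 × 10^-8 cm)³ = 2.512 × 10^-22 cm³.
ρ = 4 × 74.55 / (6.022 × 10²³ × 2.512 × 10^-22) = 1.971 g/cm³.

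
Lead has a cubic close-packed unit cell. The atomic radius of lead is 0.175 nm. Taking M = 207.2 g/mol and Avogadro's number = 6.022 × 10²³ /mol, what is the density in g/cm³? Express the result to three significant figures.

11.3 g/cm³

In an FCC lattice, atoms touch along the face diagonal, so √2·a = 4r, giving a = 0.4950 nm = 4.950 × 10^-8 cm.
With Z = 4, ρ = Z·M/(N_A·a³) = 4 × 207.2 / (6.022 × 10²³ × 1.213 × 10^-22) = 11.35 g/cm³.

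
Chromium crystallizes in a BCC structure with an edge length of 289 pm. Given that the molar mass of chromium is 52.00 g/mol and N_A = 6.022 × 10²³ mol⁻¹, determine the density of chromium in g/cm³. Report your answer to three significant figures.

7.15 g/cm³

A BCC unit cell contains Z = 2 atoms.
Cell volume: a³ = (289 pm)³ = (2.890 × 10^-8 cm)³ = 2.414 × 10^-23 cm³.
ρ = Z·M/(N_A·a³) = 2 × 52.00 / (6.022 × 10²³ × 2.414 × 10^-23) = 7.155 g/cm³.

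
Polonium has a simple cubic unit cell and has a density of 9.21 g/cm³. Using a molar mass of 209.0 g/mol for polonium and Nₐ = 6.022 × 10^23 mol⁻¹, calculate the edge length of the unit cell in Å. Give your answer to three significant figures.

With Z = 1 atom per simple cubic cell, a³ = Z·M/(N_A·ρ) = 1 × 209.0 / (6.022 × 10²³ × 9.210 g/cm³) = 3.768 × 10^-23 cm³.
a = (3.768 × 10^-23)^(1/3) = 3.353 × 10^-8 cm = 3.35 Å.

3.35 Å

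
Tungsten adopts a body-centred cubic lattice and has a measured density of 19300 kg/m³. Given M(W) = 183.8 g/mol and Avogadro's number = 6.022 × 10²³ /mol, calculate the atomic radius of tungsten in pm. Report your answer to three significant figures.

137 pm

For a BCC cell (Z = 2), a³ = Z·M/(N_A·ρ) = 2 × 183.8 / (6.022 × 10²³ × 19.30) = 3.163 × 10^-23 cm³, so a = 3.162 × 10^-8 cm = 316.2 pm.
Atoms touch along the body diagonal, so √3·a = 4r, so r = 0.4330 × a = 137 pm.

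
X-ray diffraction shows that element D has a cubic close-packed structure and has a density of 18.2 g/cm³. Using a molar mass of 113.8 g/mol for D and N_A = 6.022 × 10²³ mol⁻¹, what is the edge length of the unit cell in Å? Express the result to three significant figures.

With Z = 4 atoms per FCC cell, a³ = Z·M/(N_A·ρ) = 4 × 113.8 / (6.022 × 10²³ × 18.20 g/cm³) = 4.153 × 10^-23 cm³.
a = (4.153 × 10^-23)^(1/3) = 3.463 × 10^-8 cm = 3.46 Å.

3.46 Å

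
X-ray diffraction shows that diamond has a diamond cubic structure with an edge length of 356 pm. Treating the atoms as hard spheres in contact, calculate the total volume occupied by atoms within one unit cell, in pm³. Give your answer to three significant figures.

In a diamond cubic lattice nearest neighbors lie along the body diagonal with √3·a = 8r, so r = 0.2165a = 77.08 pm.
V_atoms = Z × (4/3)πr³ = 8 × (4/3)π × (77.08)³ = 1.53 × 10^7 pm³.

1.53 × 10^7 pm³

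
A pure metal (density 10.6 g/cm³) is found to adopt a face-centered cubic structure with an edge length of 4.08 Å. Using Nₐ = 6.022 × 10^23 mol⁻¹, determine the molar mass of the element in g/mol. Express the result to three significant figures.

An FCC cell has Z = 4 atoms; a = 4.080 × 10^-8 cm.
M = ρ·N_A·a³/Z = 10.6 × 6.022 × 10²³ × 6.792 × 10^-23 / 4 = 108 g/mol.

108 g/mol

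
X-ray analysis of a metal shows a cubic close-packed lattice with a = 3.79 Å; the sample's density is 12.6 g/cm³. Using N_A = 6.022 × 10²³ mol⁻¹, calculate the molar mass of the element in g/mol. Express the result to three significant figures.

103 g/mol

An FCC cell has Z = 4 atoms; a = 3.790 × 10^-8 cm.
M = ρ·N_A·a³/Z = 12.6 × 6.022 × 10²³ × 5.444 × 10^-23 / 4 = 103 g/mol.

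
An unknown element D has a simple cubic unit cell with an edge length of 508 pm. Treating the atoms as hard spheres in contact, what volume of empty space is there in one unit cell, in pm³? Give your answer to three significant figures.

In a simple cubic lattice atoms touch along the cell edge, so a = 2r, so r = 0.5000a = 254.0 pm.
V_cell = a³ = 1.311 × 10^8 pm³; V_atoms = 1 × (4/3)πr³ = 6.864 × 10^7 pm³.
Empty space = 1.311 × 10^8 − 6.864 × 10^7 = 6.25 × 10^7 pm³.

6.25 × 10^7 pm³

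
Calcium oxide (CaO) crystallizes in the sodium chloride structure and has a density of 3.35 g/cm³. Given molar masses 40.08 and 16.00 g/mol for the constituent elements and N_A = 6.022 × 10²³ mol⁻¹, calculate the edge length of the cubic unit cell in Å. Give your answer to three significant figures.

4.81 Å

M(CaO) = 56.08 g/mol; Z = 4 formula units per cell.
a³ = Z·M/(N_A·ρ) = 4 × 56.08 / (6.022 × 10²³ × 3.35) = 1.112 × 10^-22 cm³, so a = 4.809 × 10^-8 cm = 4.81 Å.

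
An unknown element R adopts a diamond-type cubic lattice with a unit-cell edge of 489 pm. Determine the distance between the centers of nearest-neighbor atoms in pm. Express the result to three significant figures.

In a diamond cubic structure, nearest neighbors lie along the body diagonal with √3·a = 8r; the nearest-neighbor distance equals 2r = 0.4330·a.
d = 0.4330 × 489 = 212 pm.

212 pm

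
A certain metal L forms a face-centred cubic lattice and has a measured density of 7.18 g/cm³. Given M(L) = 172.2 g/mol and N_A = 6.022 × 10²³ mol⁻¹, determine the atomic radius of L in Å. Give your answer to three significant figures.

For an FCC cell (Z = 4), a³ = Z·M/(N_A·ρ) = 4 × 172.2 / (6.022 × 10²³ × 7.180) = 1.593 × 10^-22 cm³, so a = 5.421 × 10^-8 cm = 5.421 Å.
Atoms touch along the face diagonal, so √2·a = 4r, so r = 0.3536 × a = 1.92 Å.

1.92 Å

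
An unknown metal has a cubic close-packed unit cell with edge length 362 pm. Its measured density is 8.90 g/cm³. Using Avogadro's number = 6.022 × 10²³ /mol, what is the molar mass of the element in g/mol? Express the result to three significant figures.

An FCC cell has Z = 4 atoms; a = 3.620 × 10^-8 cm.
M = ρ·N_A·a³/Z = 8.90 × 6.022 × 10²³ × 4.744 × 10^-23 / 4 = 63.6 g/mol.

63.6 g/mol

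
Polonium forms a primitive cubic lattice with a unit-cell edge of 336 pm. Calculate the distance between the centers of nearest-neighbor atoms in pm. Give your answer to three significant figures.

336 pm

In a simple cubic structure, atoms touch along the cell edge, so a = 2r; the nearest-neighbor distance equals 2r = 1.000·a.
d = 1.000 × 336 = 336 pm.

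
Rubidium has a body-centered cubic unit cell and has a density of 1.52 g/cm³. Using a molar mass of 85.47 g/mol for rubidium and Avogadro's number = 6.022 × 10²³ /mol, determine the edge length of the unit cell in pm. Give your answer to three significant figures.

572 pm

With Z = 2 atoms per BCC cell, a³ = Z·M/(N_A·ρ) = 2 × 85.47 / (6.022 × 10²³ × 1.520 g/cm³) = 1.867 × 10^-22 cm³.
a = (1.867 × 10^-22)^(1/3) = 5.716 × 10^-8 cm = 572 pm.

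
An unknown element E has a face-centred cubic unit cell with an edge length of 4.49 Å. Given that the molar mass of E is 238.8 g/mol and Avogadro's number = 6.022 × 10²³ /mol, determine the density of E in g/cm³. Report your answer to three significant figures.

17.5 g/cm³

An FCC unit cell contains Z = 4 atoms.
Cell volume: a³ = (4.49 Å)³ = (4.490 × 10^-8 cm)³ = 9.052 × 10^-23 cm³.
ρ = Z·M/(N_A·a³) = 4 × 238.8 / (6.022 × 10²³ × 9.052 × 10^-23) = 17.52 g/cm³.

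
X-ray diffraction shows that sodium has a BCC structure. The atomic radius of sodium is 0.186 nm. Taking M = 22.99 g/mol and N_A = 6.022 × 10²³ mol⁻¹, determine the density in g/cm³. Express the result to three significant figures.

In a BCC lattice, atoms touch along the body diagonal, so √3·a = 4r, giving a = 0.4295 nm = 4.295 × 10^-8 cm.
With Z = 2, ρ = Z·M/(N_A·a³) = 2 × 22.99 / (6.022 × 10²³ × 7.926 × 10^-23) = 0.9634 g/cm³.

0.963 g/cm³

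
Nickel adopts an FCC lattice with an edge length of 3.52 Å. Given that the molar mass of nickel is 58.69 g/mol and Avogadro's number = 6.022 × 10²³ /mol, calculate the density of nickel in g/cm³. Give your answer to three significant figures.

An FCC unit cell contains Z = 4 atoms.
Cell volume: a³ = (3.52 Å)³ = (3.520 × 10^-8 cm)³ = 4.361 × 10^-23 cm³.
ρ = Z·M/(N_A·a³) = 4 × 58.69 / (6.022 × 10²³ × 4.361 × 10^-23) = 8.938 g/cm³.

8.94 g/cm³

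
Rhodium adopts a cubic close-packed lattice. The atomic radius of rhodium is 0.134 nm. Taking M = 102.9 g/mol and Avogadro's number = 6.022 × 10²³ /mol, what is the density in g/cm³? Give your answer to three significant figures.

12.6 g/cm³

In an FCC lattice, atoms touch along the face diagonal, so √2·a = 4r, giving a = 0.3790 nm = 3.790 × 10^-8 cm.
With Z = 4, ρ = Z·M/(N_A·a³) = 4 × 102.9 / (6.022 × 10²³ × 5.444 × 10^-23) = 12.55 g/cm³.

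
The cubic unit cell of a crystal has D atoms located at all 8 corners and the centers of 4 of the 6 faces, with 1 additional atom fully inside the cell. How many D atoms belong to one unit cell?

Corner atoms are shared by 8 cells (1/8 each), face atoms by 2 (1/2 each), interior atoms are unshared.
Net atoms = 8 × 1/8 + 4 × 1/2 + 1 = 1 + 2 + 1 = 4.

4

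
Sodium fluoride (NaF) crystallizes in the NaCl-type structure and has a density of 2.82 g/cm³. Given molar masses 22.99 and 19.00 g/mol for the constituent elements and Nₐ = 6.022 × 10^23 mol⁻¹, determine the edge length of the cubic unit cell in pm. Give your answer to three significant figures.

M(NaF) = 41.99 g/mol; Z = 4 formula units per cell.
a³ = Z·M/(N_A·ρ) = 4 × 41.99 / (6.022 × 10²³ × 2.82) = 9.890 × 10^-23 cm³, so a = 4.625 × 10^-8 cm = 462 pm.

462 pm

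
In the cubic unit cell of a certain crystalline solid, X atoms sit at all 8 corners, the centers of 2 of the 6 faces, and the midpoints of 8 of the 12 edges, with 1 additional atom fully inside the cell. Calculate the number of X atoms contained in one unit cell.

5

Corner atoms are shared by 8 cells (1/8 each), face atoms by 2 (1/2 each), edge atoms by 4 (1/4 each), interior atoms are unshared.
Net atoms = 8 × 1/8 + 2 × 1/2 + 8 × 1/4 + 1 = 1 + 1 + 2 + 1 = 5.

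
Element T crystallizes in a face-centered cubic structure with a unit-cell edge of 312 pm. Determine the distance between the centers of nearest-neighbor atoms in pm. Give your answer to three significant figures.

221 pm

In an FCC structure, atoms touch along the face diagonal, so √2·a = 4r; the nearest-neighbor distance equals 2r = 0.7071·a.
d = 0.7071 × 312 = 221 pm.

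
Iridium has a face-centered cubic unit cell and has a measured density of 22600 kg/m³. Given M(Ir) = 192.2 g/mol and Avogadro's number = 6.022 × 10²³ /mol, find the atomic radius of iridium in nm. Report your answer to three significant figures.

For an FCC cell (Z = 4), a³ = Z·M/(N_A·ρ) = 4 × 192.2 / (6.022 × 10²³ × 22.60) = 5.649 × 10^-23 cm³, so a = 3.837 × 10^-8 cm = 0.3837 nm.
Atoms touch along the face diagonal, so √2·a = 4r, so r = 0.3536 × a = 0.136 nm.

0.136 nm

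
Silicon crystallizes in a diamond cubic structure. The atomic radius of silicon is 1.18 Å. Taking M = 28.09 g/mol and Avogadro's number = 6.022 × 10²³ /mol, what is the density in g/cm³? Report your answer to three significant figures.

In a diamond cubic lattice, nearest neighbors lie along the body diagonal with √3·a = 8r, giving a = 5.450 Å = 5.450 × 10^-8 cm.
With Z = 8, ρ = Z·M/(N_A·a³) = 8 × 28.09 / (6.022 × 10²³ × 1.619 × 10^-22) = 2.305 g/cm³.

2.30 g/cm³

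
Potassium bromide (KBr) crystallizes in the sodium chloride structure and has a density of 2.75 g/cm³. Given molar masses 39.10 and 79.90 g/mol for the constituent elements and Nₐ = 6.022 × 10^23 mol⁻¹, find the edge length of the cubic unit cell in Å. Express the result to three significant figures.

6.60 Å

M(KBr) = 119.0 g/mol; Z = 4 formula units per cell.
a³ = Z·M/(N_A·ρ) = 4 × 119.0 / (6.022 × 10²³ × 2.75) = 2.874 × 10^-22 cm³, so a = 6.600 × 10^-8 cm = 6.60 Å.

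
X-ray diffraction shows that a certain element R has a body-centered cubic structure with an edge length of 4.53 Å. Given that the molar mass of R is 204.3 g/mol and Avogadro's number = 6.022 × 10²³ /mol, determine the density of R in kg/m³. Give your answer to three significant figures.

A BCC unit cell contains Z = 2 atoms.
Cell volume: a³ = (4.53 Å)³ = (4.530 × 10^-8 cm)³ = 9.296 × 10^-23 cm³.
ρ = Z·M/(N_A·a³) = 2 × 204.3 / (6.022 × 10²³ × 9.296 × 10^-23) = 7.299 g/cm³ = 7300 kg/m³.

7300 kg/m³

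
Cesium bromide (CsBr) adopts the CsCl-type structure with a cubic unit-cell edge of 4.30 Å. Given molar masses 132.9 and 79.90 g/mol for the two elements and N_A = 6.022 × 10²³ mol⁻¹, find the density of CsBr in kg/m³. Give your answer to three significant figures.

4440 kg/m³

The CsCl-type structure contains Z = 1 formula unit per cell; M(CsBr) = 132.9 + 79.90 = 212.8 g/mol.
a³ = (4.300 × 10^-8 cm)³ = 7.951 × 10^-23 cm³.
ρ = 1 × 212.8 / (6.022 × 10²³ × 7.951 × 10^-23) = 4.445 g/cm³ = 4440 kg/m³.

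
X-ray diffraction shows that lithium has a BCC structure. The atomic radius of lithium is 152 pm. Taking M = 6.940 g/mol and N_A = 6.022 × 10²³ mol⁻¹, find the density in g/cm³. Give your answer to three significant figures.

In a BCC lattice, atoms touch along the body diagonal, so √3·a = 4r, giving a = 351.0 pm = 3.510 × 10^-8 cm.
With Z = 2, ρ = Z·M/(N_A·a³) = 2 × 6.940 / (6.022 × 10²³ × 4.325 × 10^-23) = 0.5329 g/cm³.

0.533 g/cm³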